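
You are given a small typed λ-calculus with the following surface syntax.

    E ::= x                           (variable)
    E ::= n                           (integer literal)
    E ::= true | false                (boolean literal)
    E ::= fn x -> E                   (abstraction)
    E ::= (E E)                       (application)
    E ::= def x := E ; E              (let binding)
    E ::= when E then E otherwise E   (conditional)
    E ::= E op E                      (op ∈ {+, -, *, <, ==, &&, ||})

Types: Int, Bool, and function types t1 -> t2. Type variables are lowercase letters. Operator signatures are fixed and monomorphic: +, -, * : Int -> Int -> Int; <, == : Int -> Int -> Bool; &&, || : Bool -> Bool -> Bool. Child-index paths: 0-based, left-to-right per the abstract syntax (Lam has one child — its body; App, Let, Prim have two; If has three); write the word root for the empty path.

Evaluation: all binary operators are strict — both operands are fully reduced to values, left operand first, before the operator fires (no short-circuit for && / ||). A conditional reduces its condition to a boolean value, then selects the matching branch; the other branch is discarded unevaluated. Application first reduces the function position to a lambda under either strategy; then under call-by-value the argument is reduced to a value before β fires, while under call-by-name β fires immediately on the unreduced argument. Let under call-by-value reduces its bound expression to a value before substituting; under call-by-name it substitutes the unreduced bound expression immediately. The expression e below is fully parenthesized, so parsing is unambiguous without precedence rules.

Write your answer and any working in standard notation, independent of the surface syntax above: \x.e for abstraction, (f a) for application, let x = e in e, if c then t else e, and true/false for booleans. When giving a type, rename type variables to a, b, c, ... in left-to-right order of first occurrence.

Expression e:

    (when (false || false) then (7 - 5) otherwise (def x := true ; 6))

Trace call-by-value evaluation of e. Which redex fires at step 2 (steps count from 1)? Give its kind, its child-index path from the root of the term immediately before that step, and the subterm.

Answer: if at root : (if false then (7 - 5) else (let x = true in 6))

Trace:
step 0: (if (false || false) then (7 - 5) else (let x = true in 6))
step 1: [delta@0] (if false then (7 - 5) else (let x = true in 6))
step 2: [if@root] (let x = true in 6)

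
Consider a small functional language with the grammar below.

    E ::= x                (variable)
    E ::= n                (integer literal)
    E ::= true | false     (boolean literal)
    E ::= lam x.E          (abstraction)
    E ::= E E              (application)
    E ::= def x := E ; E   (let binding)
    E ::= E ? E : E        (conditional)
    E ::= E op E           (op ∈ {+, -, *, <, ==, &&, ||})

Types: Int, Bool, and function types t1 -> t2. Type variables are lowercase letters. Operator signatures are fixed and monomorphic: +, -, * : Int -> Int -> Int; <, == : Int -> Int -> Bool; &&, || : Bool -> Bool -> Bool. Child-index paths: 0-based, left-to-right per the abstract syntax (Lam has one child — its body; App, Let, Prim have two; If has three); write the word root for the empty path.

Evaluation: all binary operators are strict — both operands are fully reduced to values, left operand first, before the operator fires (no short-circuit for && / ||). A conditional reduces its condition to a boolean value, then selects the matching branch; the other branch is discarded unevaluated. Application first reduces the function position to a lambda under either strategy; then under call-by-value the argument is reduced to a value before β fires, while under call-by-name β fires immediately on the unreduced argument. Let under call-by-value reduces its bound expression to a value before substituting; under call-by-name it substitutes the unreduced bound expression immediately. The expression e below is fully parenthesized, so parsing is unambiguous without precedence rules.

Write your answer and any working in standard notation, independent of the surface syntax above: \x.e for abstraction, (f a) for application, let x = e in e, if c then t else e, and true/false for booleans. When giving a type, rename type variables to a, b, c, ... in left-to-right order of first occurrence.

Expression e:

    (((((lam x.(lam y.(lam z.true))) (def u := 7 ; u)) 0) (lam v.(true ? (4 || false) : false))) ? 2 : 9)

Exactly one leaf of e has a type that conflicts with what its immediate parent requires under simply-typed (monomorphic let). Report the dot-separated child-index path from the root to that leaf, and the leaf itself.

Trace:
\z._ : c -> Bool
\y._ : b -> c -> Bool
\x._ : a -> b -> c -> Bool
let u : Int
u : Int
  unify a -> b -> c -> Bool ~ Int -> d
  unify a ~ Int
  unify b -> c -> Bool ~ d
_ _ : b -> c -> Bool
  unify b -> c -> Bool ~ Int -> e
  unify b ~ Int
  unify c -> Bool ~ e
_ _ : c -> Bool
  unify Bool ~ Bool
  unify Int ~ Bool
  FAIL: mismatch Int ~ Bool

Answer: 0.1.0.1.0 : 4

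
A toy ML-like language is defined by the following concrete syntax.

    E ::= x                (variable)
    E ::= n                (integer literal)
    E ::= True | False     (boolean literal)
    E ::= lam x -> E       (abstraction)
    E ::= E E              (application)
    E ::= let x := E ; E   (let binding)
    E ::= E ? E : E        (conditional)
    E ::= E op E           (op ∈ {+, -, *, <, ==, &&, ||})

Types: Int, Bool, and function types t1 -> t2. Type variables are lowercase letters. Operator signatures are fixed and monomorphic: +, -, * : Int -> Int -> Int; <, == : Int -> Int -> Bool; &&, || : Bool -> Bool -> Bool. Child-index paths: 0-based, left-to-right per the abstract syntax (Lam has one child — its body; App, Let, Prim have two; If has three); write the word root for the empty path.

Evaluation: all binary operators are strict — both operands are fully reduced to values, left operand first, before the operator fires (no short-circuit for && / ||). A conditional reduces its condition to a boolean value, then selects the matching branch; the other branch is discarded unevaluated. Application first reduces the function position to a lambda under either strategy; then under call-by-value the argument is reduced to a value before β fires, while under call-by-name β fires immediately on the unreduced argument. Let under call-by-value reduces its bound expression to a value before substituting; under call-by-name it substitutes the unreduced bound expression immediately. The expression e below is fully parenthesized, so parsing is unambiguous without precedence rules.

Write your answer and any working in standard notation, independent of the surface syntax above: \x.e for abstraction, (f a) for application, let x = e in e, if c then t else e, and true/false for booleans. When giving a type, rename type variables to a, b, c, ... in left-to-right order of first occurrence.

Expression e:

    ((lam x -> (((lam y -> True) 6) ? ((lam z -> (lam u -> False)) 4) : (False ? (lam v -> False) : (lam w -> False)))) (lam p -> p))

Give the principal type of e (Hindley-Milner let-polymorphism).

Answer: a -> Bool

Derivation:
\y._ : b -> Bool
  unify b -> Bool ~ Int -> c
  unify b ~ Int
  unify Bool ~ c
_ _ : Bool
  unify Bool ~ Bool
\u._ : e -> Bool
\z._ : d -> e -> Bool
  unify d -> e -> Bool ~ Int -> f
  unify d ~ Int
  unify e -> Bool ~ f
_ _ : e -> Bool
  unify Bool ~ Bool
\v._ : g -> Bool
\w._ : h -> Bool
  unify g -> Bool ~ h -> Bool
  unify g ~ h
  unify Bool ~ Bool
  unify e -> Bool ~ h -> Bool
  unify e ~ h
  unify Bool ~ Bool
\x._ : a -> h -> Bool
p : i
\p._ : i -> i
  unify a -> h -> Bool ~ (i -> i) -> j
  unify a ~ i -> i
  unify h -> Bool ~ j
_ _ : h -> Bool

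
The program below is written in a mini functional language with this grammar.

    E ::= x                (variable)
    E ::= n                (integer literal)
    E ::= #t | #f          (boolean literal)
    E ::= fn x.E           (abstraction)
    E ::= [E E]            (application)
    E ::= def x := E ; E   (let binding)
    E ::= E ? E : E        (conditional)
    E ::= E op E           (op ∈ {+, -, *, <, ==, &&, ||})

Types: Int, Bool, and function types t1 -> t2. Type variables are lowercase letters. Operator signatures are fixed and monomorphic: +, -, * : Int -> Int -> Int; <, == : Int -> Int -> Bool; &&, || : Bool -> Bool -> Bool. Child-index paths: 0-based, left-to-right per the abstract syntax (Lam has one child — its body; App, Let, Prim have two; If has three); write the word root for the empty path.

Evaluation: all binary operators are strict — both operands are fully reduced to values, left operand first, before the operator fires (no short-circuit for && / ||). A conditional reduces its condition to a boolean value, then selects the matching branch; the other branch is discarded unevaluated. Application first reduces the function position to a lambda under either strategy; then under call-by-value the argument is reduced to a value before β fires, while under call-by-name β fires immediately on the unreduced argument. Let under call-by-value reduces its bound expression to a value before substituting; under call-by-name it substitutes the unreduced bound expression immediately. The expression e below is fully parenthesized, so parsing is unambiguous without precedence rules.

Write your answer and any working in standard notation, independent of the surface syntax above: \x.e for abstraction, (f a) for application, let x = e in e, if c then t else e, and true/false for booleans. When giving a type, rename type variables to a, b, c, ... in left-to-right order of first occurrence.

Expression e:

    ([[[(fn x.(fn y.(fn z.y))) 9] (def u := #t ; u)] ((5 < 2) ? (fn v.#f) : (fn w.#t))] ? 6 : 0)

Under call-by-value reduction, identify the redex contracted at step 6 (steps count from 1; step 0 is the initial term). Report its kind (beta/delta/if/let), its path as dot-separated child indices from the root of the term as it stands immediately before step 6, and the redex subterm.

Working:
step 0: (if ((((\x.(\y.(\z.y))) 9) (let u = true in u)) (if (5 < 2) then (\v.false) else (\w.true))) then 6 else 0)
step 1: [beta@0.0.0] (if (((\y.(\z.y)) (let u = true in u)) (if (5 < 2) then (\v.false) else (\w.true))) then 6 else 0)
step 2: [let@0.0.1] (if (((\y.(\z.y)) true) (if (5 < 2) then (\v.false) else (\w.true))) then 6 else 0)
step 3: [beta@0.0] (if ((\z.true) (if (5 < 2) then (\v.false) else (\w.true))) then 6 else 0)
step 4: [delta@0.1.0] (if ((\z.true) (if false then (\v.false) else (\w.true))) then 6 else 0)
step 5: [if@0.1] (if ((\z.true) (\w.true)) then 6 else 0)
step 6: [beta@0] (if true then 6 else 0)

Answer: beta at 0 : ((\z.true) (\w.true))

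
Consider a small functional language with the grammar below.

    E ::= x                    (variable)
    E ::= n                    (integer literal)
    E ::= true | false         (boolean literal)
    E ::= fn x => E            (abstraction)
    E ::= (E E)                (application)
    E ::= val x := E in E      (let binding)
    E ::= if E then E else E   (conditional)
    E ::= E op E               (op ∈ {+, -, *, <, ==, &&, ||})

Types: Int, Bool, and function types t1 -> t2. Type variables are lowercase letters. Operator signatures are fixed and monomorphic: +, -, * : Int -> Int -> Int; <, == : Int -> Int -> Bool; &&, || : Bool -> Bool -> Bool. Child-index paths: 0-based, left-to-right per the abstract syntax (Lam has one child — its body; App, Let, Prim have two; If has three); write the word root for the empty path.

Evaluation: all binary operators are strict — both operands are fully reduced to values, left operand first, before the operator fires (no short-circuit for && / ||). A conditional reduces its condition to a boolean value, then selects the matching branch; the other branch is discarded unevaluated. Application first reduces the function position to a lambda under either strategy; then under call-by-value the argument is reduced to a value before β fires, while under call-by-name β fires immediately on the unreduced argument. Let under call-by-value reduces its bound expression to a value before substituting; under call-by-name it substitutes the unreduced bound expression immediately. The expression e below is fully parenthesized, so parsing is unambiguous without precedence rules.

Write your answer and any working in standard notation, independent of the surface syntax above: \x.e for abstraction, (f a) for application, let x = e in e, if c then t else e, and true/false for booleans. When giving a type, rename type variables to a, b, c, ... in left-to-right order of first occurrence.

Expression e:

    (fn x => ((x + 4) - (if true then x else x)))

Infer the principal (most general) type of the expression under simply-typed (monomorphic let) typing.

Answer: Int -> Int

Trace:
x : a
  unify a ~ Int
  unify Int ~ Int
  unify Int ~ Int
  unify Bool ~ Bool
x : Int
x : Int
  unify Int ~ Int
  unify Int ~ Int
\x._ : Int -> Int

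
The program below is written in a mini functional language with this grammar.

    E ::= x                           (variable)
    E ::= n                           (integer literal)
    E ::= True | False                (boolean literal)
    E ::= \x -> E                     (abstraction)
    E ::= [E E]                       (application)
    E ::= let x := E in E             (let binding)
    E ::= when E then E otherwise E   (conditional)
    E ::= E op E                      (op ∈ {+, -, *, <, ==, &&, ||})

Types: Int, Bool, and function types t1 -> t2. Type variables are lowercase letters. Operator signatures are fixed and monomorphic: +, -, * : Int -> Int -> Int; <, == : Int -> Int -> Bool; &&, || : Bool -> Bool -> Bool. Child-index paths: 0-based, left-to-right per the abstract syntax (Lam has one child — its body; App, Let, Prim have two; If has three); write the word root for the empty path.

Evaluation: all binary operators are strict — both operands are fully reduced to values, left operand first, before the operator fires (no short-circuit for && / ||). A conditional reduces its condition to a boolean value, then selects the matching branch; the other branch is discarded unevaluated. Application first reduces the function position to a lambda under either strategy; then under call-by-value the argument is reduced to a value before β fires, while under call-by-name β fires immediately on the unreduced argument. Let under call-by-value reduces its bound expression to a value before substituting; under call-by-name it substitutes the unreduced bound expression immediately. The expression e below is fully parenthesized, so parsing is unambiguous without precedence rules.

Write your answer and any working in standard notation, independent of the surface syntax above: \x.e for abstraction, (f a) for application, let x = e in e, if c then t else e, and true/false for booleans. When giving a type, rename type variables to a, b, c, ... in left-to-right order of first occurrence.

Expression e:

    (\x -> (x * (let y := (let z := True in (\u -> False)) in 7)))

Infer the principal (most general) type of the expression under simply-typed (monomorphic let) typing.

Answer: Int -> Int

Derivation:
x : a
  unify a ~ Int
let z : Bool
\u._ : b -> Bool
let y : b -> Bool
  unify Int ~ Int
\x._ : Int -> Int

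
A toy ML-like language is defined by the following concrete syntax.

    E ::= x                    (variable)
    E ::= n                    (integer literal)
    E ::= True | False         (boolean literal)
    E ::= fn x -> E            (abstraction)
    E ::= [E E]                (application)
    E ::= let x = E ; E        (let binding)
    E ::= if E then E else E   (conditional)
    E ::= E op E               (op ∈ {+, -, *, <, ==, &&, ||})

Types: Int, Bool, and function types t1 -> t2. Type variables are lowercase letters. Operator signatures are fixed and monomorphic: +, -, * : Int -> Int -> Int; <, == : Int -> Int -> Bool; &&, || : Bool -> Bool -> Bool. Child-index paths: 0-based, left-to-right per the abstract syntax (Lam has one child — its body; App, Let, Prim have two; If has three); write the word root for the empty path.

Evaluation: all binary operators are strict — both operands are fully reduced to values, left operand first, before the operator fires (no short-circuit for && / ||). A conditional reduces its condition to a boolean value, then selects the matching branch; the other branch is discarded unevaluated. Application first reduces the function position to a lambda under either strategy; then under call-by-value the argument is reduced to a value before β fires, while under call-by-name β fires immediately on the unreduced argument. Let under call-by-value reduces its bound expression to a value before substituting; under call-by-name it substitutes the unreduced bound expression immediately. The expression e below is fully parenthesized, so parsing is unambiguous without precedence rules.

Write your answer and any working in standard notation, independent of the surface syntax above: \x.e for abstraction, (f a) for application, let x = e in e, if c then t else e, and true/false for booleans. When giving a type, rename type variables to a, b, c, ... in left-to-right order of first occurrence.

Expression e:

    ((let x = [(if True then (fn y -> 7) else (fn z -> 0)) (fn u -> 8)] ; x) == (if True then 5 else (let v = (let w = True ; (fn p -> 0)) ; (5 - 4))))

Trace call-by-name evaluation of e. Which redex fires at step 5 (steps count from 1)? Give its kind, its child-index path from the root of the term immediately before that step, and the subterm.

Answer: delta at root : (7 == 5)

Derivation:
step 0: ((let x = ((if true then (\y.7) else (\z.0)) (\u.8)) in x) == (if true then 5 else (let v = (let w = true in (\p.0)) in (5 - 4))))
step 1: [let@0] (((if true then (\y.7) else (\z.0)) (\u.8)) == (if true then 5 else (let v = (let w = true in (\p.0)) in (5 - 4))))
step 2: [if@0.0] (((\y.7) (\u.8)) == (if true then 5 else (let v = (let w = true in (\p.0)) in (5 - 4))))
step 3: [beta@0] (7 == (if true then 5 else (let v = (let w = true in (\p.0)) in (5 - 4))))
step 4: [if@1] (7 == 5)
step 5: [delta@root] false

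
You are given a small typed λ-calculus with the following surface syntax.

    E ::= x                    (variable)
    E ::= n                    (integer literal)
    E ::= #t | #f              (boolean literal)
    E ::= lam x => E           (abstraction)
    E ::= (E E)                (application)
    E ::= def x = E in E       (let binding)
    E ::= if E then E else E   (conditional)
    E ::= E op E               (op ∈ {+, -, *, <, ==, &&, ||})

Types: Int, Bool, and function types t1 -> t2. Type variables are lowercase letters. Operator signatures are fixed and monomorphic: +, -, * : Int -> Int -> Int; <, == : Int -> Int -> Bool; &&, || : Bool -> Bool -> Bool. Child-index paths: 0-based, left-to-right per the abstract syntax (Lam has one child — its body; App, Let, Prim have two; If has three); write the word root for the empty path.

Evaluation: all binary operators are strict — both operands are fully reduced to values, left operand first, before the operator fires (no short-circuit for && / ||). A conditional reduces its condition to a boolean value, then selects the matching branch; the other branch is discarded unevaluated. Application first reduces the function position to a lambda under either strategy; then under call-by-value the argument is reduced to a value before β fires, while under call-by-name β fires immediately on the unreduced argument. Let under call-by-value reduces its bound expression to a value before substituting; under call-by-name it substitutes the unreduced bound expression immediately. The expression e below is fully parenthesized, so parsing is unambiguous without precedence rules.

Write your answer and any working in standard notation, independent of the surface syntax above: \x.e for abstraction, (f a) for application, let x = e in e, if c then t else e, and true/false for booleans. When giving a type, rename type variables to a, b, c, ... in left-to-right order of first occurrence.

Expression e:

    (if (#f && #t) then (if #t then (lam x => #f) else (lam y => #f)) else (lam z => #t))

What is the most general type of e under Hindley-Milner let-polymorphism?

Trace:
  unify Bool ~ Bool
  unify Bool ~ Bool
  unify Bool ~ Bool
  unify Bool ~ Bool
\x._ : a -> Bool
\y._ : b -> Bool
  unify a -> Bool ~ b -> Bool
  unify a ~ b
  unify Bool ~ Bool
\z._ : c -> Bool
  unify b -> Bool ~ c -> Bool
  unify b ~ c
  unify Bool ~ Bool

Answer: a -> Bool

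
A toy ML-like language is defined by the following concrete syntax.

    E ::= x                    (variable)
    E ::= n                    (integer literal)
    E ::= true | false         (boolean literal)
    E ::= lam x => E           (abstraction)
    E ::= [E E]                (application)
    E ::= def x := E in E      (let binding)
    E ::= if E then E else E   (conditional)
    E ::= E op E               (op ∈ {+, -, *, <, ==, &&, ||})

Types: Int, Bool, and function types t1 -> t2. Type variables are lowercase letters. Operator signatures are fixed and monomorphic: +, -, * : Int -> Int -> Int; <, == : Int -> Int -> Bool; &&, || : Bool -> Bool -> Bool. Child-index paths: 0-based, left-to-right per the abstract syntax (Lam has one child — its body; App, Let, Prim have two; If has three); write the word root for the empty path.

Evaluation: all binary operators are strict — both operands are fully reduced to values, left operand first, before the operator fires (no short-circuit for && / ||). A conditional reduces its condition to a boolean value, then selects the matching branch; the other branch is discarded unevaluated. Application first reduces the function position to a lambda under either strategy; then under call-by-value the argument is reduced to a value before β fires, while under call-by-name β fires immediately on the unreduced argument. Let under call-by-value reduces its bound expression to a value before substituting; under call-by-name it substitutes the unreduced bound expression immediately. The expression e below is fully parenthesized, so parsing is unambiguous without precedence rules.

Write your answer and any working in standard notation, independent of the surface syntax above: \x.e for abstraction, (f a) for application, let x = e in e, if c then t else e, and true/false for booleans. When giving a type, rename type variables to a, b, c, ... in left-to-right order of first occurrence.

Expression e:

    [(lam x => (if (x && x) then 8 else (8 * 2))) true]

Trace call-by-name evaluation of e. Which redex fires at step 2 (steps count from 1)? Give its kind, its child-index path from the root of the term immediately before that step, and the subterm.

Trace:
step 0: ((\x.(if (x && x) then 8 else (8 * 2))) true)
step 1: [beta@root] (if (true && true) then 8 else (8 * 2))
step 2: [delta@0] (if true then 8 else (8 * 2))

Answer: delta at 0 : (true && true)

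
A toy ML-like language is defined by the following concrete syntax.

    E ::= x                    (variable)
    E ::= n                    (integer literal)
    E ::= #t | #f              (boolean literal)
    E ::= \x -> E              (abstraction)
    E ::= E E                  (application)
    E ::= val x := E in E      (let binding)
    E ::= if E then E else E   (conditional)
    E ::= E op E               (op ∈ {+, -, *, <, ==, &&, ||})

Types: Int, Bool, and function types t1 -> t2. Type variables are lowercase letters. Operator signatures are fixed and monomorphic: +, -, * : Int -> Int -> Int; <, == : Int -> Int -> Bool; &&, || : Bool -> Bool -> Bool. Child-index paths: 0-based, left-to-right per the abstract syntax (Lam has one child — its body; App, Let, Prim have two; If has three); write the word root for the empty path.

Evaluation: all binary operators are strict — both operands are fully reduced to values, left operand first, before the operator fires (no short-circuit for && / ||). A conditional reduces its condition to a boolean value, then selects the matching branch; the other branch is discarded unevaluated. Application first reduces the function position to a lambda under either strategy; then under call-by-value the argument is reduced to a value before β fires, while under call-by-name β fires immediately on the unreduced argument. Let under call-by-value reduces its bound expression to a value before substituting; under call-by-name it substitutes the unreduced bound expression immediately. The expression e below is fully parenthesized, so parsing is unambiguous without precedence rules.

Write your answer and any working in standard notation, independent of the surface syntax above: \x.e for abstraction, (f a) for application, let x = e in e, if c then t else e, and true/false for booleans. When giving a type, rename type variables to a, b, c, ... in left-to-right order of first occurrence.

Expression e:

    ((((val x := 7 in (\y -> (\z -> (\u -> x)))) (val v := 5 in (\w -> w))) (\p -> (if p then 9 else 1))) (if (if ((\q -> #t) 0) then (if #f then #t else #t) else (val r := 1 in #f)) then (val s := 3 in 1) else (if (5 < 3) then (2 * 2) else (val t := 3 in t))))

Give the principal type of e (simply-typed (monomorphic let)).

Answer: Int

Working:
let x : Int
x : Int
\u._ : c -> Int
\z._ : b -> c -> Int
\y._ : a -> b -> c -> Int
let v : Int
w : d
\w._ : d -> d
  unify a -> b -> c -> Int ~ (d -> d) -> e
  unify a ~ d -> d
  unify b -> c -> Int ~ e
_ _ : b -> c -> Int
p : f
  unify f ~ Bool
  unify Int ~ Int
\p._ : Bool -> Int
  unify b -> c -> Int ~ (Bool -> Int) -> g
  unify b ~ Bool -> Int
  unify c -> Int ~ g
_ _ : c -> Int
\q._ : h -> Bool
  unify h -> Bool ~ Int -> i
  unify h ~ Int
  unify Bool ~ i
_ _ : Bool
  unify Bool ~ Bool
  unify Bool ~ Bool
  unify Bool ~ Bool
let r : Int
  unify Bool ~ Bool
  unify Bool ~ Bool
let s : Int
  unify Int ~ Int
  unify Int ~ Int
  unify Bool ~ Bool
  unify Int ~ Int
  unify Int ~ Int
let t : Int
t : Int
  unify Int ~ Int
  unify Int ~ Int
  unify c -> Int ~ Int -> j
  unify c ~ Int
  unify Int ~ j
_ _ : Int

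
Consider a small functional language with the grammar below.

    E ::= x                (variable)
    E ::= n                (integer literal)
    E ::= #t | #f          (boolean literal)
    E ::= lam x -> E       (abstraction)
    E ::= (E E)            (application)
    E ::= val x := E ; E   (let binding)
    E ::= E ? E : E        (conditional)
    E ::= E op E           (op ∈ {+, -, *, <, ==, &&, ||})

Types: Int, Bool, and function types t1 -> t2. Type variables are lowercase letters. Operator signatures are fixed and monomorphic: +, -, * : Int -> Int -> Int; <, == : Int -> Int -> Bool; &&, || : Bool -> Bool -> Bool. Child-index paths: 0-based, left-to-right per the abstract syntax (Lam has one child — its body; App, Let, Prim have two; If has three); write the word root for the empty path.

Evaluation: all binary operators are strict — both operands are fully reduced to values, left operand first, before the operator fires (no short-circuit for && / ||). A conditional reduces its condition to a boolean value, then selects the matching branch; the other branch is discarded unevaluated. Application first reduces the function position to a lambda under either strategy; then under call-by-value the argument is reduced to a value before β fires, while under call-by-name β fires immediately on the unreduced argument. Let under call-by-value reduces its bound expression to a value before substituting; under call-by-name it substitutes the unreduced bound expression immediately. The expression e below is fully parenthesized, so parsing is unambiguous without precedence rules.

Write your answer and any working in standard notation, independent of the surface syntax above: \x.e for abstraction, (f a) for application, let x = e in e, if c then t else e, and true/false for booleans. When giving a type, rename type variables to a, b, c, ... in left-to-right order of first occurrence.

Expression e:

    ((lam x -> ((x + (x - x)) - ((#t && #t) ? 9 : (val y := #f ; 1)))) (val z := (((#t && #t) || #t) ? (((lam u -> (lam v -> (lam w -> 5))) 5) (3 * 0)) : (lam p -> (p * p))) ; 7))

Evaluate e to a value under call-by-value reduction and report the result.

Answer: -2

Trace:
step 0: ((\x.((x + (x - x)) - (if (true && true) then 9 else (let y = false in 1)))) (let z = (if ((true && true) || true) then (((\u.(\v.(\w.5))) 5) (3 * 0)) else (\p.(p * p))) in 7))
step 1: [delta@1.0.0.0] ((\x.((x + (x - x)) - (if (true && true) then 9 else (let y = false in 1)))) (let z = (if (true || true) then (((\u.(\v.(\w.5))) 5) (3 * 0)) else (\p.(p * p))) in 7))
step 2: [delta@1.0.0] ((\x.((x + (x - x)) - (if (true && true) then 9 else (let y = false in 1)))) (let z = (if true then (((\u.(\v.(\w.5))) 5) (3 * 0)) else (\p.(p * p))) in 7))
step 3: [if@1.0] ((\x.((x + (x - x)) - (if (true && true) then 9 else (let y = false in 1)))) (let z = (((\u.(\v.(\w.5))) 5) (3 * 0)) in 7))
step 4: [beta@1.0.0] ((\x.((x + (x - x)) - (if (true && true) then 9 else (let y = false in 1)))) (let z = ((\v.(\w.5)) (3 * 0)) in 7))
step 5: [delta@1.0.1] ((\x.((x + (x - x)) - (if (true && true) then 9 else (let y = false in 1)))) (let z = ((\v.(\w.5)) 0) in 7))
step 6: [beta@1.0] ((\x.((x + (x - x)) - (if (true && true) then 9 else (let y = false in 1)))) (let z = (\w.5) in 7))
step 7: [let@1] ((\x.((x + (x - x)) - (if (true && true) then 9 else (let y = false in 1)))) 7)
step 8: [beta@root] ((7 + (7 - 7)) - (if (true && true) then 9 else (let y = false in 1)))
step 9: [delta@0.1] ((7 + 0) - (if (true && true) then 9 else (let y = false in 1)))
step 10: [delta@0] (7 - (if (true && true) then 9 else (let y = false in 1)))
step 11: [delta@1.0] (7 - (if true then 9 else (let y = false in 1)))
step 12: [if@1] (7 - 9)
step 13: [delta@root] -2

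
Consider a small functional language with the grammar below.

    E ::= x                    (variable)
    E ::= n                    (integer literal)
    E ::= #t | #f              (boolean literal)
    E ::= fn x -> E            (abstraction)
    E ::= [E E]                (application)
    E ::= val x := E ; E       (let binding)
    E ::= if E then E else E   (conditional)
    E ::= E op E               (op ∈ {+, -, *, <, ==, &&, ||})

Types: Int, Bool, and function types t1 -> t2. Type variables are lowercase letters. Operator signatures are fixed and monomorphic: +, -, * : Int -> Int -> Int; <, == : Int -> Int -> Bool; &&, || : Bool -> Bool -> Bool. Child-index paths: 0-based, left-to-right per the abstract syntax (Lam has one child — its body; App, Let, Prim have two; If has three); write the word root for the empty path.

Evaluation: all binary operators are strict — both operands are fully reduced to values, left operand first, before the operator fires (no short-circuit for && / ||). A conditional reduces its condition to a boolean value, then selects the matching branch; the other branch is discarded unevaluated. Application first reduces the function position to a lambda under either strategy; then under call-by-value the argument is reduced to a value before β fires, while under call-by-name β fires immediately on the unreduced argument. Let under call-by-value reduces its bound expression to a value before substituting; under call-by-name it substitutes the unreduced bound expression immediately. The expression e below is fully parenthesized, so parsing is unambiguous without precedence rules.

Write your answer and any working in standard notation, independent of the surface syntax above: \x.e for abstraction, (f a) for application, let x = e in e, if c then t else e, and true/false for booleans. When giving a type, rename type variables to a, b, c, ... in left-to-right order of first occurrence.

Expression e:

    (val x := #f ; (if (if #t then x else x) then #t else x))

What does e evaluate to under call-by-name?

Answer: false

Working:
step 0: (let x = false in (if (if true then x else x) then true else x))
step 1: [let@root] (if (if true then false else false) then true else false)
step 2: [if@0] (if false then true else false)
step 3: [if@root] false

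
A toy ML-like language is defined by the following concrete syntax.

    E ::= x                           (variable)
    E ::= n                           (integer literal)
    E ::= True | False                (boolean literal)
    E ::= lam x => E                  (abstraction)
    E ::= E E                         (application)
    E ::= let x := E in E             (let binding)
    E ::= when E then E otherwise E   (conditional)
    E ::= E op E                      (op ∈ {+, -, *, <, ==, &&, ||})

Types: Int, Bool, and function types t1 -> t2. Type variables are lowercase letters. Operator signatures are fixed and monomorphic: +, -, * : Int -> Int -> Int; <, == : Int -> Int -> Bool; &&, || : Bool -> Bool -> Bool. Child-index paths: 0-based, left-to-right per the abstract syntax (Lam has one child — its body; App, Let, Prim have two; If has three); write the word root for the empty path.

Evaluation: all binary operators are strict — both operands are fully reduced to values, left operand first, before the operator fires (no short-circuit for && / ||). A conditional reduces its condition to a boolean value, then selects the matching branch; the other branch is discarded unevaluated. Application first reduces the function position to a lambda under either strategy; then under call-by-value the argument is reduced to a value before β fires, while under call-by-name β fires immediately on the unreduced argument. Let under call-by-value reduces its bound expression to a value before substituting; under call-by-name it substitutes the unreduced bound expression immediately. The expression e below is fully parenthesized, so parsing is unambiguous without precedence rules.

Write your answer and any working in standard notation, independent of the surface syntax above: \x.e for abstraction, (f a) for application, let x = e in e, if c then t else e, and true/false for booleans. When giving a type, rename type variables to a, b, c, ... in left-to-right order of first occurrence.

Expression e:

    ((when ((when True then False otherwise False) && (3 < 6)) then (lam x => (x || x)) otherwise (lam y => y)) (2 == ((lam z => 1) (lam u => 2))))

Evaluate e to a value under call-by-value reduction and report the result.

Answer: false

Derivation:
step 0: ((if ((if true then false else false) && (3 < 6)) then (\x.(x || x)) else (\y.y)) (2 == ((\z.1) (\u.2))))
step 1: [if@0.0.0] ((if (false && (3 < 6)) then (\x.(x || x)) else (\y.y)) (2 == ((\z.1) (\u.2))))
step 2: [delta@0.0.1] ((if (false && true) then (\x.(x || x)) else (\y.y)) (2 == ((\z.1) (\u.2))))
step 3: [delta@0.0] ((if false then (\x.(x || x)) else (\y.y)) (2 == ((\z.1) (\u.2))))
step 4: [if@0] ((\y.y) (2 == ((\z.1) (\u.2))))
step 5: [beta@1.1] ((\y.y) (2 == 1))
step 6: [delta@1] ((\y.y) false)
step 7: [beta@root] false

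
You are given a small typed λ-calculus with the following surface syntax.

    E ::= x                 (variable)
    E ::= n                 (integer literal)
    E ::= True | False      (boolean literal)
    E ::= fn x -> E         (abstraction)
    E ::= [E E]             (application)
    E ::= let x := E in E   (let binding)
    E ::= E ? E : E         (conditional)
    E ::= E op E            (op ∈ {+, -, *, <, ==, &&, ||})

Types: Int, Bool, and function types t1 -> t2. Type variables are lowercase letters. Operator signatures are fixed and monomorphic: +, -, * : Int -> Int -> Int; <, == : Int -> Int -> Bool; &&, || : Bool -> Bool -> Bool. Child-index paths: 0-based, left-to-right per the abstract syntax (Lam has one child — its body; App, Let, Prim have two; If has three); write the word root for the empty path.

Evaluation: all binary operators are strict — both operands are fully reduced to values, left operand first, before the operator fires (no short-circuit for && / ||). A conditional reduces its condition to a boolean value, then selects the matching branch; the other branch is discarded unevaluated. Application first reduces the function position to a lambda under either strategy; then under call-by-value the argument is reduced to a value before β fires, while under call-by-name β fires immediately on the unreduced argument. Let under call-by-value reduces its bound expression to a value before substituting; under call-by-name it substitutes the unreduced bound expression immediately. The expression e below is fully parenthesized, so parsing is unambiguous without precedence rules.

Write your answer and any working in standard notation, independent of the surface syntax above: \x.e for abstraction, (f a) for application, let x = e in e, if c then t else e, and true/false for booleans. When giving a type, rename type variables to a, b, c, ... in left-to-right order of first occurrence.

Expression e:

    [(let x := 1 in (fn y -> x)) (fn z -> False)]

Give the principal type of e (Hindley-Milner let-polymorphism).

Derivation:
let x : Int
x : Int
\y._ : a -> Int
\z._ : b -> Bool
  unify a -> Int ~ (b -> Bool) -> c
  unify a ~ b -> Bool
  unify Int ~ c
_ _ : Int

Answer: Int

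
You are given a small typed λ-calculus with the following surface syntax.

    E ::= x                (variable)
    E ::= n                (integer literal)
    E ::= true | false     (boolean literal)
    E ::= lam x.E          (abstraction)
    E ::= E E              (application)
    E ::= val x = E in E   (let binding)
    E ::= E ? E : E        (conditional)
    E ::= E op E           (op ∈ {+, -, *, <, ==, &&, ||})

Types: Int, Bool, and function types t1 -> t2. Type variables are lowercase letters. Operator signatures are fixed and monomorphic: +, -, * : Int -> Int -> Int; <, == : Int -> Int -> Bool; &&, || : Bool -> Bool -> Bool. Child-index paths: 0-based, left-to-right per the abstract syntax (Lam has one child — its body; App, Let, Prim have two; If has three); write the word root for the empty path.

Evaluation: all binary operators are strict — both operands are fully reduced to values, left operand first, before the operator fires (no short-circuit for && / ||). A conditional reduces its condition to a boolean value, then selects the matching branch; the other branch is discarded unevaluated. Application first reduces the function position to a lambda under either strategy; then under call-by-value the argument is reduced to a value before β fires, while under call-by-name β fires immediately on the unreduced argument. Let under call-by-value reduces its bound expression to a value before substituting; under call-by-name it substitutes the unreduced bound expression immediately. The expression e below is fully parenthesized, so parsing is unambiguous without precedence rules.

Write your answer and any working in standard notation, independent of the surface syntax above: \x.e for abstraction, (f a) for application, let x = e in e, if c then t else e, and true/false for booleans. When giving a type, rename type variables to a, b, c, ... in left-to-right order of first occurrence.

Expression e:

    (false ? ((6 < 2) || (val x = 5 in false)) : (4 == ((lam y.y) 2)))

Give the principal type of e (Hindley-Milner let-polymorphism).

Answer: Bool

Derivation:
  unify Bool ~ Bool
  unify Int ~ Int
  unify Int ~ Int
  unify Bool ~ Bool
let x : Int
  unify Bool ~ Bool
  unify Int ~ Int
y : a
\y._ : a -> a
  unify a -> a ~ Int -> b
  unify a ~ Int
  unify Int ~ b
_ _ : Int
  unify Int ~ Int
  unify Bool ~ Bool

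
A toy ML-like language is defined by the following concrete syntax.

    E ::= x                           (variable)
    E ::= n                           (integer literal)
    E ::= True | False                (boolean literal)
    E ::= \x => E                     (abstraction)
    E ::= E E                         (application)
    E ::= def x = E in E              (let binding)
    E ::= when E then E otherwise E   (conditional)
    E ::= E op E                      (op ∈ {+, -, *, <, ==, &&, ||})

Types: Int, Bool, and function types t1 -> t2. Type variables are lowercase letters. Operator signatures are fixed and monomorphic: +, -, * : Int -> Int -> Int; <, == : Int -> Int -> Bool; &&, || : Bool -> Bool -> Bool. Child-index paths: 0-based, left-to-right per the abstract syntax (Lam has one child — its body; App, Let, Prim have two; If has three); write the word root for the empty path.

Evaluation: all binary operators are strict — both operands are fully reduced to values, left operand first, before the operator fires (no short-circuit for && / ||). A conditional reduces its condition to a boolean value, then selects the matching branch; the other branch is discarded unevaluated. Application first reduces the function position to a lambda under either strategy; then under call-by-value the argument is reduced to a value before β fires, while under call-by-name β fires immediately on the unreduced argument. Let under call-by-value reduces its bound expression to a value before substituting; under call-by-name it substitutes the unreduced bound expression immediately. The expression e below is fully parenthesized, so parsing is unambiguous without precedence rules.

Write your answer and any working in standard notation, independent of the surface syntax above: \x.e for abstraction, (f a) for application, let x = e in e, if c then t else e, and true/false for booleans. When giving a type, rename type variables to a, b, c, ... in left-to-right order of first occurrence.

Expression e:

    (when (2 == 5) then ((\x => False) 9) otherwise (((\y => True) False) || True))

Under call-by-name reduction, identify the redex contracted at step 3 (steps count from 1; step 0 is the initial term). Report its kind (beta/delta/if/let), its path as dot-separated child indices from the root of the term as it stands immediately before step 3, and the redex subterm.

Answer: beta at 0 : ((\y.true) false)

Derivation:
step 0: (if (2 == 5) then ((\x.false) 9) else (((\y.true) false) || true))
step 1: [delta@0] (if false then ((\x.false) 9) else (((\y.true) false) || true))
step 2: [if@root] (((\y.true) false) || true)
step 3: [beta@0] (true || true)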